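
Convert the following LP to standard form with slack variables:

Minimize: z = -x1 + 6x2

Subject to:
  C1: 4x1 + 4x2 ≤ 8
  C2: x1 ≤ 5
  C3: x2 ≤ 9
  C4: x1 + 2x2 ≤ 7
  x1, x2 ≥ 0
min z = -x1 + 6x2

s.t.
  4x1 + 4x2 + s1 = 8
  x1 + s2 = 5
  x2 + s3 = 9
  x1 + 2x2 + s4 = 7
  x1, x2, s1, s2, s3, s4 ≥ 0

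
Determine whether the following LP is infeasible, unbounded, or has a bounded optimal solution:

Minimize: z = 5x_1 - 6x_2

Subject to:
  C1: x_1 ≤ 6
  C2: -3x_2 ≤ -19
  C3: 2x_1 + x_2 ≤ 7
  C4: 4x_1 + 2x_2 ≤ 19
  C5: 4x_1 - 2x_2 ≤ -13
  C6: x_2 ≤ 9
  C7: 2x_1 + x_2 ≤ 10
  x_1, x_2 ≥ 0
The point (0, 7) satisfies every constraint, so the LP is feasible; the constraints give x_1 ≤ 6 and x_2 ≤ 9, which with x_1, x_2 ≥ 0 keep the feasible region inside a bounded box. A feasible, bounded LP attains a finite optimum at a vertex.

The LP has an optimal solution: (0, 7) with z = -42.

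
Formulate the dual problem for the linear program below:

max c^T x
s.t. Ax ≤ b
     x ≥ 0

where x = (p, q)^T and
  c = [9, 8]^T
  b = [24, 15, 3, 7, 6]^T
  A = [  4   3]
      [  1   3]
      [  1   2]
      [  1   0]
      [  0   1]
Minimize: z = 24y1 + 15y2 + 3y3 + 7y4 + 6y5

Subject to:
  C1: -4y1 - y2 - y3 - y4 ≤ -9
  C2: -3y1 - 3y2 - 2y3 - y5 ≤ -8
  y1, y2, y3, y4, y5 ≥ 0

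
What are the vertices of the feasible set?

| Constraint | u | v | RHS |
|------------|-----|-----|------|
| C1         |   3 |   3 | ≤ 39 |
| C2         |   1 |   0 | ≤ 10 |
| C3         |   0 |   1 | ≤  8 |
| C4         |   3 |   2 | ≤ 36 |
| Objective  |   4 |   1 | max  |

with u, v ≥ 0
Each vertex is the intersection of two constraint boundaries that also satisfies all remaining constraints:
  u = 0 and v = 0 → (0, 0)
  u = 10 and v = 0 → (10, 0)
  3u + 3v = 39 and u = 10 → (10, 3)
  3u + 3v = 39 and v = 8 → (5, 8)
  v = 8 and u = 0 → (0, 8)

Vertices: (0, 0), (10, 0), (10, 3), (5, 8), (0, 8)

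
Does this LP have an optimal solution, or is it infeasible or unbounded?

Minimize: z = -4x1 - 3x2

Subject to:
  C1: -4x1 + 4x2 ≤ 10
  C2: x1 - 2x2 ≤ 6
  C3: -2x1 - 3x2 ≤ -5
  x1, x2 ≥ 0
Feasible point: (0, 2) satisfies every constraint, so the LP is feasible.
Direction d = (1, 1): for each constraint row a, a·d ≤ 0 —
  (-4)(1) + (4)(1) = 0 ≤ 0
  (1)(1) + (-2)(1) = -1 ≤ 0
  (-2)(1) + (-3)(1) = -5 ≤ 0
and d ≥ 0, so (0, 2) + t·d stays feasible for every t ≥ 0. Along this ray z = -4x1 - 3x2 changes by -7 per unit t, so z → −∞.

The LP is unbounded; z can be made arbitrarily small.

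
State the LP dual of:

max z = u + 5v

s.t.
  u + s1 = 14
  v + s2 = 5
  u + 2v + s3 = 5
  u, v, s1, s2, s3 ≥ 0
Minimize: z = 14y1 + 5y2 + 5y3

Subject to:
  C1: -y1 - y3 ≤ -1
  C2: -y2 - 2y3 ≤ -5
  y1, y2, y3 ≥ 0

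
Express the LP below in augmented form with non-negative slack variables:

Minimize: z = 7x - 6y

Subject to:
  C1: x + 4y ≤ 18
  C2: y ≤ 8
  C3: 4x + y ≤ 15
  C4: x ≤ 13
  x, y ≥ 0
min z = 7x - 6y

s.t.
  x + 4y + s1 = 18
  y + s2 = 8
  4x + y + s3 = 15
  x + s4 = 13
  x, y, s1, s2, s3, s4 ≥ 0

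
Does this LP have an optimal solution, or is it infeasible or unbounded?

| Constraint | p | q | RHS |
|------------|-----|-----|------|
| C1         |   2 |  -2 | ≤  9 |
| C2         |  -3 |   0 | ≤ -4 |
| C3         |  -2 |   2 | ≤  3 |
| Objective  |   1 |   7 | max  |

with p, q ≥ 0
Feasible point: (2, 0) satisfies every constraint, so the LP is feasible.
Direction d = (1, 1): for each constraint row a, a·d ≤ 0 —
  (2)(1) + (-2)(1) = 0 ≤ 0
  (-3)(1) + (0)(1) = -3 ≤ 0
  (-2)(1) + (2)(1) = 0 ≤ 0
and d ≥ 0, so (2, 0) + t·d stays feasible for every t ≥ 0. Along this ray z = p + 7q changes by 8 per unit t, so z → +∞.

Unbounded — the objective can increase without bound over the feasible region.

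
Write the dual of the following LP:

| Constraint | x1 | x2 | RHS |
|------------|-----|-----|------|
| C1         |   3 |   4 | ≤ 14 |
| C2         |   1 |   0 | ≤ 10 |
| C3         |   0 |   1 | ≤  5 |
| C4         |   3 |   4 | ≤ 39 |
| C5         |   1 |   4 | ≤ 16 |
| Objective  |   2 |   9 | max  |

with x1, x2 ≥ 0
Minimize: z = 14y1 + 10y2 + 5y3 + 39y4 + 16y5

Subject to:
  C1: -3y1 - y2 - 3y4 - y5 ≤ -2
  C2: -4y1 - y3 - 4y4 - 4y5 ≤ -9
  y1, y2, y3, y4, y5 ≥ 0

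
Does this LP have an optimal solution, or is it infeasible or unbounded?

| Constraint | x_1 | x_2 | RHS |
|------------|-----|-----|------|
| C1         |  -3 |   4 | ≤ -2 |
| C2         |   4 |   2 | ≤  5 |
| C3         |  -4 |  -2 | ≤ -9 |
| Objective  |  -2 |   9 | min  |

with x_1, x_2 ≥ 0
C2 requires 4x_1 + 2x_2 ≤ 5, while C3 (-4x_1 - 2x_2 ≤ -9) is equivalent to 4x_1 + 2x_2 ≥ 9. Together they would need 9 ≤ 4x_1 + 2x_2 ≤ 5, which is impossible since 9 > 5. No point satisfies all constraints.

Infeasible: no point satisfies all constraints simultaneously.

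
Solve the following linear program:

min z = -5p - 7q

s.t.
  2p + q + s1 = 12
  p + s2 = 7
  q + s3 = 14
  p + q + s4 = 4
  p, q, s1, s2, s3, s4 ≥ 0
Each vertex is the intersection of two constraint boundaries that also satisfies all remaining constraints:
  p = 0 and q = 0 → (0, 0)
  p + q = 4 and q = 0 → (4, 0)
  p + q = 4 and p = 0 → (0, 4)

Evaluating z = -5p - 7q at each vertex:
  (0, 0): z = 0
  (4, 0): z = -20
  (0, 4): z = -28

The minimum is at (0, 4) with z = -28.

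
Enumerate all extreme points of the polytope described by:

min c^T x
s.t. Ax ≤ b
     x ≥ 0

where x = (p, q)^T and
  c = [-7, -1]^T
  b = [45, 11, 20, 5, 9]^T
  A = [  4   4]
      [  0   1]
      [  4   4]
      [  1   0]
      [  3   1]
Each vertex is the intersection of two constraint boundaries that also satisfies all remaining constraints:
  p = 0 and q = 0 → (0, 0)
  3p + q = 9 and q = 0 → (3, 0)
  4p + 4q = 20 and 3p + q = 9 → (2, 3)
  4p + 4q = 20 and p = 0 → (0, 5)

Vertices: (0, 0), (3, 0), (2, 3), (0, 5)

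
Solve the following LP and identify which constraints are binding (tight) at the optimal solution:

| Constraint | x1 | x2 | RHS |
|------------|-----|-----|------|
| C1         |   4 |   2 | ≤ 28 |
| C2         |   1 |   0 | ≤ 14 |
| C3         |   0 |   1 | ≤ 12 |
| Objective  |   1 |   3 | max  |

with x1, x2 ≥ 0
Optimal: x1 = 1, x2 = 12
Slack at optimum:
  C1: slack = 0 (binding)
  C2: slack = 13
  C3: slack = 0 (binding)
  x1 ≥ 0: x1 = 1
  x2 ≥ 0: x2 = 12
Binding constraints: C1, C3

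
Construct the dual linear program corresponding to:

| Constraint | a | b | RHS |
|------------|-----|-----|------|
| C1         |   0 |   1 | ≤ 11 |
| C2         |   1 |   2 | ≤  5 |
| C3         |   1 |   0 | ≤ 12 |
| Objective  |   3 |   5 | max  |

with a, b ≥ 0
Minimize: z = 11y1 + 5y2 + 12y3

Subject to:
  C1: -y2 - y3 ≤ -3
  C2: -y1 - 2y2 ≤ -5
  y1, y2, y3 ≥ 0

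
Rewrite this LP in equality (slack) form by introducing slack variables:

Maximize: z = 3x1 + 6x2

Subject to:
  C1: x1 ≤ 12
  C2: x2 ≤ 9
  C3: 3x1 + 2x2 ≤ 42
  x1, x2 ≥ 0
max z = 3x1 + 6x2

s.t.
  x1 + s1 = 12
  x2 + s2 = 9
  3x1 + 2x2 + s3 = 42
  x1, x2, s1, s2, s3 ≥ 0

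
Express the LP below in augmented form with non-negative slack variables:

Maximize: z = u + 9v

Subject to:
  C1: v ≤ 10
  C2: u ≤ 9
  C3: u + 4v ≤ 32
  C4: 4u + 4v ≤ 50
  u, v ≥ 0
max z = u + 9v

s.t.
  v + s1 = 10
  u + s2 = 9
  u + 4v + s3 = 32
  4u + 4v + s4 = 50
  u, v, s1, s2, s3, s4 ≥ 0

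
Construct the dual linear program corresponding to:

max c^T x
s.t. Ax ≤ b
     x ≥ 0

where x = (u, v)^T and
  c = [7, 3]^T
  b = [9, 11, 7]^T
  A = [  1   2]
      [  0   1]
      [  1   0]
Minimize: z = 9y1 + 11y2 + 7y3

Subject to:
  C1: -y1 - y3 ≤ -7
  C2: -2y1 - y2 ≤ -3
  y1, y2, y3 ≥ 0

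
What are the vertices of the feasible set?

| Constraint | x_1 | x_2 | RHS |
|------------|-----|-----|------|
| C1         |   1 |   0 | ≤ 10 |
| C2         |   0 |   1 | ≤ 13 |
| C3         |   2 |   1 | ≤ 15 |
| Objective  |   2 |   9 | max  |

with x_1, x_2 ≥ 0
Each vertex is the intersection of two constraint boundaries that also satisfies all remaining constraints:
  x_1 = 0 and x_2 = 0 → (0, 0)
  2x_1 + x_2 = 15 and x_2 = 0 → (7.5, 0)
  x_2 = 13 and 2x_1 + x_2 = 15 → (1, 13)
  x_2 = 13 and x_1 = 0 → (0, 13)

Vertices: (0, 0), (7.5, 0), (1, 13), (0, 13)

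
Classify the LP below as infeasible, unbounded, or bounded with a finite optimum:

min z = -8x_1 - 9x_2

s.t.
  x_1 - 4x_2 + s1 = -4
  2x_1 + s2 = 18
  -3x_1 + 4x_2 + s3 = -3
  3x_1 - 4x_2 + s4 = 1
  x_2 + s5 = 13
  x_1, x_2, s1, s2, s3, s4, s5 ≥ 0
The row 3x_1 - 4x_2 + s4 = 1 with s4 ≥ 0 requires 3x_1 - 4x_2 ≤ 1, while the row -3x_1 + 4x_2 + s3 = -3 with s3 ≥ 0 is equivalent to 3x_1 - 4x_2 ≥ 3. Together they would need 3 ≤ 3x_1 - 4x_2 ≤ 1, which is impossible since 3 > 1. No point satisfies all constraints.

Infeasible — the constraint set is empty.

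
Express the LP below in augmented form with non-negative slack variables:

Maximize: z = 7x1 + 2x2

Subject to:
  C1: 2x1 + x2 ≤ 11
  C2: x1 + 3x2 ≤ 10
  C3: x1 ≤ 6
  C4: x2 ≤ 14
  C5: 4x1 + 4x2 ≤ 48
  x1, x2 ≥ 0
max z = 7x1 + 2x2

s.t.
  2x1 + x2 + s1 = 11
  x1 + 3x2 + s2 = 10
  x1 + s3 = 6
  x2 + s4 = 14
  4x1 + 4x2 + s5 = 48
  x1, x2, s1, s2, s3, s4, s5 ≥ 0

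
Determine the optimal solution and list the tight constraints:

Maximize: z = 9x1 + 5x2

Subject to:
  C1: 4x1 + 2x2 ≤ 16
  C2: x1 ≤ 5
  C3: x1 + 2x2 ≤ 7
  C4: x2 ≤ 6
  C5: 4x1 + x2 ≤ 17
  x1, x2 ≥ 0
Optimal: x1 = 3, x2 = 2
Slack at optimum:
  C1: slack = 0 (binding)
  C2: slack = 2
  C3: slack = 0 (binding)
  C4: slack = 4
  C5: slack = 3
  x1 ≥ 0: x1 = 3
  x2 ≥ 0: x2 = 2
Binding constraints: C1, C3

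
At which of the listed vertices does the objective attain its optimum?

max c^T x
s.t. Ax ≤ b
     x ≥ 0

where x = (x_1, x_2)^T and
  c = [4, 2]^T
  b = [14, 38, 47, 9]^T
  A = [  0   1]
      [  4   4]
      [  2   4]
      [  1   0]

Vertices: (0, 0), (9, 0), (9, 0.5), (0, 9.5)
Evaluating z = 4x_1 + 2x_2 at each vertex:
  (0, 0): z = 0
  (9, 0): z = 36
  (9, 0.5): z = 37
  (0, 9.5): z = 19

The largest value is z = 37, attained at (9, 0.5).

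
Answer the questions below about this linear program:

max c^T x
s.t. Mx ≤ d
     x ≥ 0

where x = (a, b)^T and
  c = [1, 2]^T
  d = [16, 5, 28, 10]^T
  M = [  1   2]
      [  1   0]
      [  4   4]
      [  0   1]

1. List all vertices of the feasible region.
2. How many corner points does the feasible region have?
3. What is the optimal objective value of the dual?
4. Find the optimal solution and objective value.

1. (0, 0), (5, 0), (5, 2), (0, 7)
2. 4
3. 14 (by strong duality, equal to the primal optimum)
4. a = 0, b = 7, z = 14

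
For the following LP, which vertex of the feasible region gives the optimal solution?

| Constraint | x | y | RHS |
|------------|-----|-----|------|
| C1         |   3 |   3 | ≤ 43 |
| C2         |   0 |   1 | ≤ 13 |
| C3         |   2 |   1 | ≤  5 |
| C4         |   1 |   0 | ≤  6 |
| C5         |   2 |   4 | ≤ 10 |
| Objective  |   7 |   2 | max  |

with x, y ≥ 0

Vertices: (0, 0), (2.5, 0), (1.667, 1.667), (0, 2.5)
Evaluating z = 7x + 2y at each vertex:
  (0, 0): z = 0
  (2.5, 0): z = 17.5
  (1.667, 1.667): z = 15
  (0, 2.5): z = 5

The largest value is z = 17.5, attained at (2.5, 0).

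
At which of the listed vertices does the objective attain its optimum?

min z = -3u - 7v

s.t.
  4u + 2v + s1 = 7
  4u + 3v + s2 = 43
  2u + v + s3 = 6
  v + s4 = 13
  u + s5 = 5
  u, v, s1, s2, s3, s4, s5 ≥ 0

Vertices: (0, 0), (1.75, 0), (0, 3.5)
(0, 3.5) with z = -24.5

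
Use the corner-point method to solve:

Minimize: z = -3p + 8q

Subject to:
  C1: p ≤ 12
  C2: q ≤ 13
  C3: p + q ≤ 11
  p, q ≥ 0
Each vertex is the intersection of two constraint boundaries that also satisfies all remaining constraints:
  p = 0 and q = 0 → (0, 0)
  p + q = 11 and q = 0 → (11, 0)
  p + q = 11 and p = 0 → (0, 11)

Evaluating z = -3p + 8q at each vertex:
  (0, 0): z = 0
  (11, 0): z = -33
  (0, 11): z = 88

The minimum is at (11, 0) with z = -33.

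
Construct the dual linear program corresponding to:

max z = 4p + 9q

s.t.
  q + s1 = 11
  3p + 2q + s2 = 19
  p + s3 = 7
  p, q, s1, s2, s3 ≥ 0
Minimize: z = 11y1 + 19y2 + 7y3

Subject to:
  C1: -3y2 - y3 ≤ -4
  C2: -y1 - 2y2 ≤ -9
  y1, y2, y3 ≥ 0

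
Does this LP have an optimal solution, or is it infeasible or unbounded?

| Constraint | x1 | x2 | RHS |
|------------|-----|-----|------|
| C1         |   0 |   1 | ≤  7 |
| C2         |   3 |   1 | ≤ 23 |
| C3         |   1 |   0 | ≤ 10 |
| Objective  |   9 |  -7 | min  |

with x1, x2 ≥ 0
The point (0, 7) satisfies every constraint, so the LP is feasible; the constraints give x1 ≤ 10 and x2 ≤ 7, which with x1, x2 ≥ 0 keep the feasible region inside a bounded box. A feasible, bounded LP attains a finite optimum at a vertex.

Evaluating z = 9x1 - 7x2 at each vertex:
  (0, 0): z = 0
  (7.667, 0): z = 69
  (5.333, 7): z = -1
  (0, 7): z = -49

Bounded optimum: z* = -49 at (0, 7).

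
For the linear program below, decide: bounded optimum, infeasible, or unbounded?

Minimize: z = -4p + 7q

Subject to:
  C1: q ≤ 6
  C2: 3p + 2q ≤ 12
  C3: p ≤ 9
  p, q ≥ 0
The point (4, 0) satisfies every constraint, so the LP is feasible; the constraints give p ≤ 9 and q ≤ 6, which with p, q ≥ 0 keep the feasible region inside a bounded box. A feasible, bounded LP attains a finite optimum at a vertex.

Evaluating z = -4p + 7q at each vertex:
  (0, 0): z = 0
  (4, 0): z = -16
  (0, 6): z = 42

The LP has an optimal solution: (4, 0) with z = -16.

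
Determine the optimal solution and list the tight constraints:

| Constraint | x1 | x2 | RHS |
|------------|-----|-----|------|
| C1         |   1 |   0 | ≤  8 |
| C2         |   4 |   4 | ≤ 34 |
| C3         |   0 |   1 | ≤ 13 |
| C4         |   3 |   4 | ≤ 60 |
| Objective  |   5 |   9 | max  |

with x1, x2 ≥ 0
Optimal: x1 = 0, x2 = 8.5
Slack at optimum:
  C1: slack = 8
  C2: slack = 0 (binding)
  C3: slack = 4.5
  C4: slack = 26
  x1 ≥ 0: x1 = 0 (binding)
  x2 ≥ 0: x2 = 8.5
Binding constraints: C2, x1 ≥ 0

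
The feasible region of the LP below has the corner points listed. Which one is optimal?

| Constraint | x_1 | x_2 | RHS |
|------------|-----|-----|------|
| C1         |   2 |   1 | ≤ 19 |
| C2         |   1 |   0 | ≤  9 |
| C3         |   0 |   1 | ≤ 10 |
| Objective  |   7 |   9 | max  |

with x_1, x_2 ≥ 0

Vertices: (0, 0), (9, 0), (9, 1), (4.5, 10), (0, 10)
Evaluating z = 7x_1 + 9x_2 at each vertex:
  (0, 0): z = 0
  (9, 0): z = 63
  (9, 1): z = 72
  (4.5, 10): z = 121.5
  (0, 10): z = 90

The largest value is z = 121.5, attained at (4.5, 10).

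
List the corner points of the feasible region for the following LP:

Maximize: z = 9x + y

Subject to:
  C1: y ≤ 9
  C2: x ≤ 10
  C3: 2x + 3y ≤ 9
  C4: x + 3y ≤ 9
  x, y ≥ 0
Each vertex is the intersection of two constraint boundaries that also satisfies all remaining constraints:
  x = 0 and y = 0 → (0, 0)
  2x + 3y = 9 and y = 0 → (4.5, 0)
  2x + 3y = 9 and x + 3y = 9 → (0, 3)

Vertices: (0, 0), (4.5, 0), (0, 3)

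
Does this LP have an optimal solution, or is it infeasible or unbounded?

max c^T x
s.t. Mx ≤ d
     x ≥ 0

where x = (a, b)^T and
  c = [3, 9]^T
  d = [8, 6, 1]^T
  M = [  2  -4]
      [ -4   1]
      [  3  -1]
Feasible point: (0, 0) satisfies every constraint, so the LP is feasible.
Direction d = (1, 4): for each constraint row a, a·d ≤ 0 —
  (2)(1) + (-4)(4) = -14 ≤ 0
  (-4)(1) + (1)(4) = 0 ≤ 0
  (3)(1) + (-1)(4) = -1 ≤ 0
and d ≥ 0, so (0, 0) + t·d stays feasible for every t ≥ 0. Along this ray z = 3a + 9b changes by 39 per unit t, so z → +∞.

Unbounded: there is a feasible ray along which z → +∞.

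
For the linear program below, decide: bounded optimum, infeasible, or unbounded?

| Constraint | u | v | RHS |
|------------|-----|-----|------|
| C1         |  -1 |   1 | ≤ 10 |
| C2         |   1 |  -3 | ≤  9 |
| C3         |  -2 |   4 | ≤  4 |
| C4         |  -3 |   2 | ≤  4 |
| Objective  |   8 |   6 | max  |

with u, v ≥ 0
Feasible point: (0, 0) satisfies every constraint, so the LP is feasible.
Direction d = (3, 1): for each constraint row a, a·d ≤ 0 —
  (-1)(3) + (1)(1) = -2 ≤ 0
  (1)(3) + (-3)(1) = 0 ≤ 0
  (-2)(3) + (4)(1) = -2 ≤ 0
  (-3)(3) + (2)(1) = -7 ≤ 0
and d ≥ 0, so (0, 0) + t·d stays feasible for every t ≥ 0. Along this ray z = 8u + 6v changes by 30 per unit t, so z → +∞.

The LP is unbounded; z can be made arbitrarily large.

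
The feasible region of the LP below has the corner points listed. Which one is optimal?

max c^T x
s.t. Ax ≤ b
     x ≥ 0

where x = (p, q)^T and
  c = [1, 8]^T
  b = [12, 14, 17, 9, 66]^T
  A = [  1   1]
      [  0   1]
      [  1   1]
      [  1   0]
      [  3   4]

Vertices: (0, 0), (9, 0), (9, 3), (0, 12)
Evaluating z = p + 8q at each vertex:
  (0, 0): z = 0
  (9, 0): z = 9
  (9, 3): z = 33
  (0, 12): z = 96

The largest value is z = 96, attained at (0, 12).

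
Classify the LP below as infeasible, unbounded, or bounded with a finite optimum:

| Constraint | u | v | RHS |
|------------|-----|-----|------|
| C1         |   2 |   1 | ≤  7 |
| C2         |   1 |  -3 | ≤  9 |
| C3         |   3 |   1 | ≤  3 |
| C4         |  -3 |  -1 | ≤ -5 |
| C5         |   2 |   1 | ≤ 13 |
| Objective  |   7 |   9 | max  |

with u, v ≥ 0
C3 requires 3u + v ≤ 3, while C4 (-3u - v ≤ -5) is equivalent to 3u + v ≥ 5. Together they would need 5 ≤ 3u + v ≤ 3, which is impossible since 5 > 3. No point satisfies all constraints.

Infeasible: no point satisfies all constraints simultaneously.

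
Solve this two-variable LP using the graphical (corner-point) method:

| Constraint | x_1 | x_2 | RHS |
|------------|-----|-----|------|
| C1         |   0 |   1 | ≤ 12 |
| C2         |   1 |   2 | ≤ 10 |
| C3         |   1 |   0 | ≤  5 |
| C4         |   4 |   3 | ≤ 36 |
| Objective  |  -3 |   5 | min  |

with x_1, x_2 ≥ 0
Each vertex is the intersection of two constraint boundaries that also satisfies all remaining constraints:
  x_1 = 0 and x_2 = 0 → (0, 0)
  x_1 = 5 and x_2 = 0 → (5, 0)
  x_1 + 2x_2 = 10 and x_1 = 5 → (5, 2.5)
  x_1 + 2x_2 = 10 and x_1 = 0 → (0, 5)

Evaluating z = -3x_1 + 5x_2 at each vertex:
  (0, 0): z = 0
  (5, 0): z = -15
  (5, 2.5): z = -2.5
  (0, 5): z = 25

The minimum is at (5, 0) with z = -15.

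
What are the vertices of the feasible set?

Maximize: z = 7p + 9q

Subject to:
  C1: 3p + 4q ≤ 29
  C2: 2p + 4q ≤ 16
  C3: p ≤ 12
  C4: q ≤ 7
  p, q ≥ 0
Each vertex is the intersection of two constraint boundaries that also satisfies all remaining constraints:
  p = 0 and q = 0 → (0, 0)
  2p + 4q = 16 and q = 0 → (8, 0)
  2p + 4q = 16 and p = 0 → (0, 4)

Vertices: (0, 0), (8, 0), (0, 4)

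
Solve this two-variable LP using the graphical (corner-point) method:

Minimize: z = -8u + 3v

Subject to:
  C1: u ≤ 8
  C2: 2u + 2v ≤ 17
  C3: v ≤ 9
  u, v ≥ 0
Each vertex is the intersection of two constraint boundaries that also satisfies all remaining constraints:
  u = 0 and v = 0 → (0, 0)
  u = 8 and v = 0 → (8, 0)
  u = 8 and 2u + 2v = 17 → (8, 0.5)
  2u + 2v = 17 and u = 0 → (0, 8.5)

Evaluating z = -8u + 3v at each vertex:
  (0, 0): z = 0
  (8, 0): z = -64
  (8, 0.5): z = -62.5
  (0, 8.5): z = 25.5

The minimum is at (8, 0) with z = -64.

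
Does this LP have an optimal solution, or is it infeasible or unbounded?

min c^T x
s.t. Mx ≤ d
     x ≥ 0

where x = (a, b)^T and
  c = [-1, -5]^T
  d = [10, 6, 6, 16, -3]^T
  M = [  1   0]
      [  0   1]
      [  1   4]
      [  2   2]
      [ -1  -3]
The point (0, 1.5) satisfies every constraint, so the LP is feasible; the constraints give a ≤ 10 and b ≤ 6, which with a, b ≥ 0 keep the feasible region inside a bounded box. A feasible, bounded LP attains a finite optimum at a vertex.

Bounded optimum: z* = -7.5 at (0, 1.5).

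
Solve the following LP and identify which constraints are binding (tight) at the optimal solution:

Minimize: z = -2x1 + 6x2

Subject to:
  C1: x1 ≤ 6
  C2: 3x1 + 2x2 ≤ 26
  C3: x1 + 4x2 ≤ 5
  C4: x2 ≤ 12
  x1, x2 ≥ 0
Optimal: x1 = 5, x2 = 0
Slack at optimum:
  C1: slack = 1
  C2: slack = 11
  C3: slack = 0 (binding)
  C4: slack = 12
  x1 ≥ 0: x1 = 5
  x2 ≥ 0: x2 = 0 (binding)
Binding constraints: C3, x2 ≥ 0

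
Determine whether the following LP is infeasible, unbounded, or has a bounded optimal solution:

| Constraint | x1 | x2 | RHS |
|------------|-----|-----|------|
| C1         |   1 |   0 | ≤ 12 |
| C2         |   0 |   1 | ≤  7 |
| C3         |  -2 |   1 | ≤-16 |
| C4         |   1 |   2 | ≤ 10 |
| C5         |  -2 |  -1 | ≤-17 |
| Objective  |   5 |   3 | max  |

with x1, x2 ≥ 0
The point (10, 0) satisfies every constraint, so the LP is feasible; the constraints give x1 ≤ 12 and x2 ≤ 7, which with x1, x2 ≥ 0 keep the feasible region inside a bounded box. A feasible, bounded LP attains a finite optimum at a vertex.

The LP has an optimal solution: (10, 0) with z = 50.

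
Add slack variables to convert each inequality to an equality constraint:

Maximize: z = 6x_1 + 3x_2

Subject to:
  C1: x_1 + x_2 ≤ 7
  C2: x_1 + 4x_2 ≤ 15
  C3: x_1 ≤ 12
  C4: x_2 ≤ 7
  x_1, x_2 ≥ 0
max z = 6x_1 + 3x_2

s.t.
  x_1 + x_2 + s1 = 7
  x_1 + 4x_2 + s2 = 15
  x_1 + s3 = 12
  x_2 + s4 = 7
  x_1, x_2, s1, s2, s3, s4 ≥ 0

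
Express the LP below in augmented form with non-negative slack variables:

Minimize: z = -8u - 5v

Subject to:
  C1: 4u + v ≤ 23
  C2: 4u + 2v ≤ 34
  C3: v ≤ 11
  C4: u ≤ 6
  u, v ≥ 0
min z = -8u - 5v

s.t.
  4u + v + s1 = 23
  4u + 2v + s2 = 34
  v + s3 = 11
  u + s4 = 6
  u, v, s1, s2, s3, s4 ≥ 0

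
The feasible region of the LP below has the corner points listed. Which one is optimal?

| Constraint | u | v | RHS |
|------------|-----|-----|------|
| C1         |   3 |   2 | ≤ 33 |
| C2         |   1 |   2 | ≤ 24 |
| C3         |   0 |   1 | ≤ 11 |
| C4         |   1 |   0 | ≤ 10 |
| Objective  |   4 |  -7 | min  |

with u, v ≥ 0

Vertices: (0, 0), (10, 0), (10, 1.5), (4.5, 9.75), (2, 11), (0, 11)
Evaluating z = 4u - 7v at each vertex:
  (0, 0): z = 0
  (10, 0): z = 40
  (10, 1.5): z = 29.5
  (4.5, 9.75): z = -50.25
  (2, 11): z = -69
  (0, 11): z = -77

The smallest value is z = -77, attained at (0, 11).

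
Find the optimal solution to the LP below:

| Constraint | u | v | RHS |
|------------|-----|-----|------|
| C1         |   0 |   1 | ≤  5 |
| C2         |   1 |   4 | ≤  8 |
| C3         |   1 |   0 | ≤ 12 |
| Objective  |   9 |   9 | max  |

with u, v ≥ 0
Each vertex is the intersection of two constraint boundaries that also satisfies all remaining constraints:
  u = 0 and v = 0 → (0, 0)
  u + 4v = 8 and v = 0 → (8, 0)
  u + 4v = 8 and u = 0 → (0, 2)

Evaluating z = 9u + 9v at each vertex:
  (0, 0): z = 0
  (8, 0): z = 72
  (0, 2): z = 18

The maximum is at (8, 0) with z = 72.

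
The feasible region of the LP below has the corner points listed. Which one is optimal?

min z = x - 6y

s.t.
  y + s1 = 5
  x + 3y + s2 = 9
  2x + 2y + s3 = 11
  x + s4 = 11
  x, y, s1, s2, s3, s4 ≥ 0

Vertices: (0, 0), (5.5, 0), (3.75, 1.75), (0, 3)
(0, 3) with z = -18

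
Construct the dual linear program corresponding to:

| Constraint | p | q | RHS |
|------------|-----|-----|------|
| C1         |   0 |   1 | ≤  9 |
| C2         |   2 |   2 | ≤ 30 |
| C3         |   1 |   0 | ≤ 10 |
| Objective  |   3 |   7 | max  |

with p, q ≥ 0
Minimize: z = 9y1 + 30y2 + 10y3

Subject to:
  C1: -2y2 - y3 ≤ -3
  C2: -y1 - 2y2 ≤ -7
  y1, y2, y3 ≥ 0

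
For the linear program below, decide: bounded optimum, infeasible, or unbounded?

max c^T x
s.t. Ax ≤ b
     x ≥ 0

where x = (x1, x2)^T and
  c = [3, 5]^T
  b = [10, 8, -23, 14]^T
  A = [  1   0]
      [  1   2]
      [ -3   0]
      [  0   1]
The point (8, 0) satisfies every constraint, so the LP is feasible; the constraints give x1 ≤ 10 and x2 ≤ 14, which with x1, x2 ≥ 0 keep the feasible region inside a bounded box. A feasible, bounded LP attains a finite optimum at a vertex.

Evaluating z = 3x1 + 5x2 at each vertex:
  (7.667, 0): z = 23
  (8, 0): z = 24
  (7.667, 0.1667): z = 23.83

The LP has an optimal solution: (8, 0) with z = 24.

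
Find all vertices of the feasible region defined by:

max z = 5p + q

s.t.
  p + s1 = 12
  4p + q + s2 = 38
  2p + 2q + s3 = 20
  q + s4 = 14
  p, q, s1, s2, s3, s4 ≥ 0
Each vertex is the intersection of two constraint boundaries that also satisfies all remaining constraints:
  p = 0 and q = 0 → (0, 0)
  4p + q = 38 and q = 0 → (9.5, 0)
  4p + q = 38 and 2p + 2q = 20 → (9.333, 0.6667)
  2p + 2q = 20 and p = 0 → (0, 10)

Vertices: (0, 0), (9.5, 0), (9.333, 0.6667), (0, 10)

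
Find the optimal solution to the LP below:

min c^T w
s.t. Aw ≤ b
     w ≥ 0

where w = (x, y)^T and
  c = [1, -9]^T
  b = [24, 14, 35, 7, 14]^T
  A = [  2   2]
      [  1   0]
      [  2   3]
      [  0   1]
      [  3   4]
x = 0, y = 3.5, z = -31.5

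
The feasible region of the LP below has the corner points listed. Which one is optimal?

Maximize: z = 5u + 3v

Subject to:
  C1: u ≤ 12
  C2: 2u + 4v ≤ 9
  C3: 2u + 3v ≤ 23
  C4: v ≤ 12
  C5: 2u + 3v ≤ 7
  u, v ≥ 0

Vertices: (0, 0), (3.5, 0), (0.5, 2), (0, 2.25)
Evaluating z = 5u + 3v at each vertex:
  (0, 0): z = 0
  (3.5, 0): z = 17.5
  (0.5, 2): z = 8.5
  (0, 2.25): z = 6.75

The largest value is z = 17.5, attained at (3.5, 0).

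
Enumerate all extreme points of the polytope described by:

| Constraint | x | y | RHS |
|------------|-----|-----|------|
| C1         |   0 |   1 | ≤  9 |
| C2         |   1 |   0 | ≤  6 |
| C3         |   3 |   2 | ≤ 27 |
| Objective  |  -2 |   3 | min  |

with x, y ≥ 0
Each vertex is the intersection of two constraint boundaries that also satisfies all remaining constraints:
  x = 0 and y = 0 → (0, 0)
  x = 6 and y = 0 → (6, 0)
  x = 6 and 3x + 2y = 27 → (6, 4.5)
  y = 9 and 3x + 2y = 27 → (3, 9)
  y = 9 and x = 0 → (0, 9)

Vertices: (0, 0), (6, 0), (6, 4.5), (3, 9), (0, 9)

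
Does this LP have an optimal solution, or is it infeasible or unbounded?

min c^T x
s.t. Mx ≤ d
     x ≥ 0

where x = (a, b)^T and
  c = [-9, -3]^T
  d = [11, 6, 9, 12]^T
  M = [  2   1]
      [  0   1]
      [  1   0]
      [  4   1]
The point (1.5, 6) satisfies every constraint, so the LP is feasible; the constraints give a ≤ 9 and b ≤ 6, which with a, b ≥ 0 keep the feasible region inside a bounded box. A feasible, bounded LP attains a finite optimum at a vertex.

Evaluating z = -9a - 3b at each vertex:
  (0, 0): z = 0
  (3, 0): z = -27
  (1.5, 6): z = -31.5
  (0, 6): z = -18

Bounded optimum: z* = -31.5 at (1.5, 6).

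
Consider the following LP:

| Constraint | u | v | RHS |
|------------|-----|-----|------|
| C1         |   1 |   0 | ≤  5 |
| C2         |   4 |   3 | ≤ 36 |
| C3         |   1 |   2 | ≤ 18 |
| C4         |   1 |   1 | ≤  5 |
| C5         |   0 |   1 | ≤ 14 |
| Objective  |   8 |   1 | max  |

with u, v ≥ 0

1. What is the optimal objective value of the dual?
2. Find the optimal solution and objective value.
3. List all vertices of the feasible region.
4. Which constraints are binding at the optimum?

1. 40 (by strong duality, equal to the primal optimum)
2. u = 5, v = 0, z = 40
3. (0, 0), (5, 0), (0, 5)
4. C1, C4, v ≥ 0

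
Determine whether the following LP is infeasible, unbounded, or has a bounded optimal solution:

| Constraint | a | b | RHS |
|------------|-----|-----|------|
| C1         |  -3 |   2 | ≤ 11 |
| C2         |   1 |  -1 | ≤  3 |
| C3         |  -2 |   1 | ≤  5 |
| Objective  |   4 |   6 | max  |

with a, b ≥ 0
Feasible point: (0, 0) satisfies every constraint, so the LP is feasible.
Direction d = (1, 1): for each constraint row a, a·d ≤ 0 —
  (-3)(1) + (2)(1) = -1 ≤ 0
  (1)(1) + (-1)(1) = 0 ≤ 0
  (-2)(1) + (1)(1) = -1 ≤ 0
and d ≥ 0, so (0, 0) + t·d stays feasible for every t ≥ 0. Along this ray z = 4a + 6b changes by 10 per unit t, so z → +∞.

Unbounded — the objective can increase without bound over the feasible region.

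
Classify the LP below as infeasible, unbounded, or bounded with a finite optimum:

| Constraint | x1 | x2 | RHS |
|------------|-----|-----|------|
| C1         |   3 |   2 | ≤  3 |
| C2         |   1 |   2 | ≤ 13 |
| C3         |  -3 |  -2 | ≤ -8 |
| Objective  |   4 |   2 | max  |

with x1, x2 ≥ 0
C1 requires 3x1 + 2x2 ≤ 3, while C3 (-3x1 - 2x2 ≤ -8) is equivalent to 3x1 + 2x2 ≥ 8. Together they would need 8 ≤ 3x1 + 2x2 ≤ 3, which is impossible since 8 > 3. No point satisfies all constraints.

The feasible region is empty; the LP is infeasible.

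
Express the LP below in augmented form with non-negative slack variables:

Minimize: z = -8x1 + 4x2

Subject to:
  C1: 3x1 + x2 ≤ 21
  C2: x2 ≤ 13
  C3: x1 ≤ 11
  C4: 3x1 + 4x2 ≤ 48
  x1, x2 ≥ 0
min z = -8x1 + 4x2

s.t.
  3x1 + x2 + s1 = 21
  x2 + s2 = 13
  x1 + s3 = 11
  3x1 + 4x2 + s4 = 48
  x1, x2, s1, s2, s3, s4 ≥ 0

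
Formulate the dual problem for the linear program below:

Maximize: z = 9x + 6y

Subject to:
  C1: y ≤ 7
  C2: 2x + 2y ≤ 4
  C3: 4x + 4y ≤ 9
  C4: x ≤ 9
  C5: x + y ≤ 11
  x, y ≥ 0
Minimize: z = 7y1 + 4y2 + 9y3 + 9y4 + 11y5

Subject to:
  C1: -2y2 - 4y3 - y4 - y5 ≤ -9
  C2: -y1 - 2y2 - 4y3 - y5 ≤ -6
  y1, y2, y3, y4, y5 ≥ 0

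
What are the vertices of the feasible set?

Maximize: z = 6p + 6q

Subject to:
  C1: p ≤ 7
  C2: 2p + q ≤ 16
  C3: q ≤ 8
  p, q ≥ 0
Each vertex is the intersection of two constraint boundaries that also satisfies all remaining constraints:
  p = 0 and q = 0 → (0, 0)
  p = 7 and q = 0 → (7, 0)
  p = 7 and 2p + q = 16 → (7, 2)
  2p + q = 16 and q = 8 → (4, 8)
  q = 8 and p = 0 → (0, 8)

Vertices: (0, 0), (7, 0), (7, 2), (4, 8), (0, 8)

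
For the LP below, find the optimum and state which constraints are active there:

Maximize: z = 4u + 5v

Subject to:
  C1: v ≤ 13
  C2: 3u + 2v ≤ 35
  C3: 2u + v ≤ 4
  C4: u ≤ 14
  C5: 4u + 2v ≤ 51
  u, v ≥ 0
Optimal: u = 0, v = 4
Slack at optimum:
  C1: slack = 9
  C2: slack = 27
  C3: slack = 0 (binding)
  C4: slack = 14
  C5: slack = 43
  u ≥ 0: u = 0 (binding)
  v ≥ 0: v = 4
Binding constraints: C3, u ≥ 0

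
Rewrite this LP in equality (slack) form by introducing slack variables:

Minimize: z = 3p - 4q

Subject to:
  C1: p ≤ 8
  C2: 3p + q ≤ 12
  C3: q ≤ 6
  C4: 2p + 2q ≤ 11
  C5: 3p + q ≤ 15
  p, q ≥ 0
min z = 3p - 4q

s.t.
  p + s1 = 8
  3p + q + s2 = 12
  q + s3 = 6
  2p + 2q + s4 = 11
  3p + q + s5 = 15
  p, q, s1, s2, s3, s4, s5 ≥ 0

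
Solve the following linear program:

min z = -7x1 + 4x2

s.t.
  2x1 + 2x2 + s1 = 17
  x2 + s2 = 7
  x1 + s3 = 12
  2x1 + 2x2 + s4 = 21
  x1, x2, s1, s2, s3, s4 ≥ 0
x1 = 8.5, x2 = 0, z = -59.5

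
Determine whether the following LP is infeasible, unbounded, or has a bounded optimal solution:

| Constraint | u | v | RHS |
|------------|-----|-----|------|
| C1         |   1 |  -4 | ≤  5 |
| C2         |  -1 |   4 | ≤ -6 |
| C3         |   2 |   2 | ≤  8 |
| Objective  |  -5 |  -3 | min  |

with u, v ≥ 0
C1 requires u - 4v ≤ 5, while C2 (-u + 4v ≤ -6) is equivalent to u - 4v ≥ 6. Together they would need 6 ≤ u - 4v ≤ 5, which is impossible since 6 > 5. No point satisfies all constraints.

The feasible region is empty; the LP is infeasible.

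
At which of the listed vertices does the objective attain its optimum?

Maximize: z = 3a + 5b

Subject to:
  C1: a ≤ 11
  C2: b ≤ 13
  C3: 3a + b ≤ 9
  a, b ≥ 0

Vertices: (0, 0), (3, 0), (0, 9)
Evaluating z = 3a + 5b at each vertex:
  (0, 0): z = 0
  (3, 0): z = 9
  (0, 9): z = 45

The largest value is z = 45, attained at (0, 9).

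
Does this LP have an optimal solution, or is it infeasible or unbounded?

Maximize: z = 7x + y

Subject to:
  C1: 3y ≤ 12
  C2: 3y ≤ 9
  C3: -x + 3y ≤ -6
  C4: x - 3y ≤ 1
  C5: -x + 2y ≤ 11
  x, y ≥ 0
C4 requires x - 3y ≤ 1, while C3 (-x + 3y ≤ -6) is equivalent to x - 3y ≥ 6. Together they would need 6 ≤ x - 3y ≤ 1, which is impossible since 6 > 1. No point satisfies all constraints.

The feasible region is empty; the LP is infeasible.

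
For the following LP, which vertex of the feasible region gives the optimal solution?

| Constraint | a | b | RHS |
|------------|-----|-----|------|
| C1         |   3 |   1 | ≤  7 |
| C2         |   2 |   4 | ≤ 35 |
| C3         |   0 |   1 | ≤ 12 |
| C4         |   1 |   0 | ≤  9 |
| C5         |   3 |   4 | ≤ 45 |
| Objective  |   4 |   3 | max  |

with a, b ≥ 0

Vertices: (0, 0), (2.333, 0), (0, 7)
Evaluating z = 4a + 3b at each vertex:
  (0, 0): z = 0
  (2.333, 0): z = 9.333
  (0, 7): z = 21

The largest value is z = 21, attained at (0, 7).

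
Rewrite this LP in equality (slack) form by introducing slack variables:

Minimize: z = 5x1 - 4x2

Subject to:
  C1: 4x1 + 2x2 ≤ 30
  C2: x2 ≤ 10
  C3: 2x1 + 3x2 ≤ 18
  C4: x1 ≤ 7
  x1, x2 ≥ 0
min z = 5x1 - 4x2

s.t.
  4x1 + 2x2 + s1 = 30
  x2 + s2 = 10
  2x1 + 3x2 + s3 = 18
  x1 + s4 = 7
  x1, x2, s1, s2, s3, s4 ≥ 0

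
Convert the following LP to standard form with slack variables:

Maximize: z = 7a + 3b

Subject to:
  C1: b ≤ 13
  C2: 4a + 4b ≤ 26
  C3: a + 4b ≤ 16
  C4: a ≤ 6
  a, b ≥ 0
max z = 7a + 3b

s.t.
  b + s1 = 13
  4a + 4b + s2 = 26
  a + 4b + s3 = 16
  a + s4 = 6
  a, b, s1, s2, s3, s4 ≥ 0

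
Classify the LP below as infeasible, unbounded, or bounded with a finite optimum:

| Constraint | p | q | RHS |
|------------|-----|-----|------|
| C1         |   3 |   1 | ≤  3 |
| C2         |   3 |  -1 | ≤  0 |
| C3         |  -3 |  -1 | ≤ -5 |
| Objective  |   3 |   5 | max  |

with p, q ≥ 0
C1 requires 3p + q ≤ 3, while C3 (-3p - q ≤ -5) is equivalent to 3p + q ≥ 5. Together they would need 5 ≤ 3p + q ≤ 3, which is impossible since 5 > 3. No point satisfies all constraints.

Infeasible: no point satisfies all constraints simultaneously.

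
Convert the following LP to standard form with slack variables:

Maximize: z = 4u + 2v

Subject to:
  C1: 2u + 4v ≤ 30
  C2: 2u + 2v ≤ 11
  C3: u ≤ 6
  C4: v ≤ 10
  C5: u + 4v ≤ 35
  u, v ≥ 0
max z = 4u + 2v

s.t.
  2u + 4v + s1 = 30
  2u + 2v + s2 = 11
  u + s3 = 6
  v + s4 = 10
  u + 4v + s5 = 35
  u, v, s1, s2, s3, s4, s5 ≥ 0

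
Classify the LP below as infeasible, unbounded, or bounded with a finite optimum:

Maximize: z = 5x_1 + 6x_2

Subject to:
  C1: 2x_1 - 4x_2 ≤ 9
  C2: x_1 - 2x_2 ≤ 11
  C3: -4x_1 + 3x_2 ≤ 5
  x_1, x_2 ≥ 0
Feasible point: (0, 0) satisfies every constraint, so the LP is feasible.
Direction d = (1, 1): for each constraint row a, a·d ≤ 0 —
  (2)(1) + (-4)(1) = -2 ≤ 0
  (1)(1) + (-2)(1) = -1 ≤ 0
  (-4)(1) + (3)(1) = -1 ≤ 0
and d ≥ 0, so (0, 0) + t·d stays feasible for every t ≥ 0. Along this ray z = 5x_1 + 6x_2 changes by 11 per unit t, so z → +∞.

The LP is unbounded; z can be made arbitrarily large.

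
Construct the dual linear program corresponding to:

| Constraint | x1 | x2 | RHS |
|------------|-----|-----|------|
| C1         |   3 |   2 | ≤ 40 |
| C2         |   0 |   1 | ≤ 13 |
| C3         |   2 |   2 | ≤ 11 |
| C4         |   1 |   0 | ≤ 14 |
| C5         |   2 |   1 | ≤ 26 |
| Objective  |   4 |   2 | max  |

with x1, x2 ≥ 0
Minimize: z = 40y1 + 13y2 + 11y3 + 14y4 + 26y5

Subject to:
  C1: -3y1 - 2y3 - y4 - 2y5 ≤ -4
  C2: -2y1 - y2 - 2y3 - y5 ≤ -2
  y1, y2, y3, y4, y5 ≥ 0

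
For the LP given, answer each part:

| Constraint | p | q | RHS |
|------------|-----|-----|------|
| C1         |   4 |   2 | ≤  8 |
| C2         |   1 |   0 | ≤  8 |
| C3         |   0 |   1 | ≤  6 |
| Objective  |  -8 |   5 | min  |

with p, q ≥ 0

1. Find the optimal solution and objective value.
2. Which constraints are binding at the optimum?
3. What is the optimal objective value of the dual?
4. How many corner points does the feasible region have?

1. p = 2, q = 0, z = -16
2. C1, q ≥ 0
3. -16 (by strong duality, equal to the primal optimum)
4. 3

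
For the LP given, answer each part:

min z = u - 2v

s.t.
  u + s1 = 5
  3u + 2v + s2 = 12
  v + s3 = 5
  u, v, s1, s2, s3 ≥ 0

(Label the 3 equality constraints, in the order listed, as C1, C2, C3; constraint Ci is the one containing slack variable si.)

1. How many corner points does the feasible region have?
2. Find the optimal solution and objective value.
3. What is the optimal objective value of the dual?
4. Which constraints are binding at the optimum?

1. 4
2. u = 0, v = 5, z = -10
3. -10 (by strong duality, equal to the primal optimum)
4. C3, u ≥ 0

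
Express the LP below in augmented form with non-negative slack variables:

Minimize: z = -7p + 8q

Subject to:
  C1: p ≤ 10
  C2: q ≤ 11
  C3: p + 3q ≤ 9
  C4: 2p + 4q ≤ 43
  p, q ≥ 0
min z = -7p + 8q

s.t.
  p + s1 = 10
  q + s2 = 11
  p + 3q + s3 = 9
  2p + 4q + s4 = 43
  p, q, s1, s2, s3, s4 ≥ 0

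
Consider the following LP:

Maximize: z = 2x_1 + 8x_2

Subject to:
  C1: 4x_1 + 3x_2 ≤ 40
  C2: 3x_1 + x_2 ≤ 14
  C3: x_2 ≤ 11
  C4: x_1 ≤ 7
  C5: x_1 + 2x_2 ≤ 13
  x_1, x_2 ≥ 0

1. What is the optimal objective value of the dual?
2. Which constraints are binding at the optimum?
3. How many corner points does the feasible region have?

1. 52 (by strong duality, equal to the primal optimum)
2. C5, x_1 ≥ 0
3. 4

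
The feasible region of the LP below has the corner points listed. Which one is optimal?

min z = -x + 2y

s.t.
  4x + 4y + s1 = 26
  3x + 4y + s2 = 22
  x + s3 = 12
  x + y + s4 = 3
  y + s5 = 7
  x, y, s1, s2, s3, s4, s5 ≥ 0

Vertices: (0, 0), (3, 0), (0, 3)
(3, 0) with z = -3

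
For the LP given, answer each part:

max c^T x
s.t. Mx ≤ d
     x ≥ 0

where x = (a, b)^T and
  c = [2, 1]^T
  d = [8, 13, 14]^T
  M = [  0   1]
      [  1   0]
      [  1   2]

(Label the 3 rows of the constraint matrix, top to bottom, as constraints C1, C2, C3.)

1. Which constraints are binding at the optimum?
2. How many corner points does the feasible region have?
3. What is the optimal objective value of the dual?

1. C2, C3
2. 4
3. 26.5 (by strong duality, equal to the primal optimum)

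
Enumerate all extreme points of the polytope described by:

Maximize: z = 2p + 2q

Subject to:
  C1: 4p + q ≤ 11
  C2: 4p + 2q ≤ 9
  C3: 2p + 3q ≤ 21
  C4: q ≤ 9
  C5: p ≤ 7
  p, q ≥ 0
Each vertex is the intersection of two constraint boundaries that also satisfies all remaining constraints:
  p = 0 and q = 0 → (0, 0)
  4p + 2q = 9 and q = 0 → (2.25, 0)
  4p + 2q = 9 and p = 0 → (0, 4.5)

Vertices: (0, 0), (2.25, 0), (0, 4.5)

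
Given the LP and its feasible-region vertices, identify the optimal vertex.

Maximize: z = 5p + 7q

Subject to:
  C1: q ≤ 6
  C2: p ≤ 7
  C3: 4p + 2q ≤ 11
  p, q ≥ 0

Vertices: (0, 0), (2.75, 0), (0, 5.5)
Evaluating z = 5p + 7q at each vertex:
  (0, 0): z = 0
  (2.75, 0): z = 13.75
  (0, 5.5): z = 38.5

The largest value is z = 38.5, attained at (0, 5.5).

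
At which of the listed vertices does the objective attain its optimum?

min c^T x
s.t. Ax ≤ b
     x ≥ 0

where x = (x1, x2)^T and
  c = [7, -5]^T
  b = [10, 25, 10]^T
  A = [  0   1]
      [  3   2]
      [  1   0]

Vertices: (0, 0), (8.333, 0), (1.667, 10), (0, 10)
(0, 10) with z = -50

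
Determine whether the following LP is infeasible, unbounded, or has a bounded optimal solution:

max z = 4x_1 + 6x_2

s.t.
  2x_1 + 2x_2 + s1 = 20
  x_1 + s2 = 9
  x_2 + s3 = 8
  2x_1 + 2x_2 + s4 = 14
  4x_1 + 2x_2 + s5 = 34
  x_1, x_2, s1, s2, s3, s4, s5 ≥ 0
The point (0, 7) satisfies every constraint, so the LP is feasible; the constraints give x_1 ≤ 9 and x_2 ≤ 8, which with x_1, x_2 ≥ 0 keep the feasible region inside a bounded box. A feasible, bounded LP attains a finite optimum at a vertex.

Evaluating z = 4x_1 + 6x_2 at each vertex:
  (0, 0): z = 0
  (7, 0): z = 28
  (0, 7): z = 42

Bounded optimum: z* = 42 at (0, 7).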